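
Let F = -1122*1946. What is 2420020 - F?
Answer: 4603432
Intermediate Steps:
F = -2183412
2420020 - F = 2420020 - 1*(-2183412) = 2420020 + 2183412 = 4603432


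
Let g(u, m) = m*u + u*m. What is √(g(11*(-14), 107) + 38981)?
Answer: 5*√241 ≈ 77.621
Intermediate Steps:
g(u, m) = 2*m*u (g(u, m) = m*u + m*u = 2*m*u)
√(g(11*(-14), 107) + 38981) = √(2*107*(11*(-14)) + 38981) = √(2*107*(-154) + 38981) = √(-32956 + 38981) = √6025 = 5*√241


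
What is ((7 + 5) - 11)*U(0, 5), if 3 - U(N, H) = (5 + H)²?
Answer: -97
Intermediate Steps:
U(N, H) = 3 - (5 + H)²
((7 + 5) - 11)*U(0, 5) = ((7 + 5) - 11)*(3 - (5 + 5)²) = (12 - 11)*(3 - 1*10²) = 1*(3 - 1*100) = 1*(3 - 100) = 1*(-97) = -97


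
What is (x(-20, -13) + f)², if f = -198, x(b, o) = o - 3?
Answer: 45796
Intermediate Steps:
x(b, o) = -3 + o
(x(-20, -13) + f)² = ((-3 - 13) - 198)² = (-16 - 198)² = (-214)² = 45796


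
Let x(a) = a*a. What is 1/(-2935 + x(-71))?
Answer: 1/2106 ≈ 0.00047483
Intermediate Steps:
x(a) = a²
1/(-2935 + x(-71)) = 1/(-2935 + (-71)²) = 1/(-2935 + 5041) = 1/2106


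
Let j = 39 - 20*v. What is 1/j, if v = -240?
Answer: 1/4839 ≈ 0.00020665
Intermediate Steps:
j = 4839 (j = 39 - 20*(-240) = 39 + 4800 = 4839)
1/j = 1/4839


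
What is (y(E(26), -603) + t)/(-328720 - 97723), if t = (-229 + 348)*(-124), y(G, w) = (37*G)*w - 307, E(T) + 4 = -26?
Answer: -654267/426443 ≈ -1.5342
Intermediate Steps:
E(T) = -30 (E(T) = -4 - 26 = -30)
y(G, w) = -307 + 37*G*w (y(G, w) = 37*G*w - 307 = -307 + 37*G*w)
t = -14756 (t = 119*(-124) = -14756)
(y(E(26), -603) + t)/(-328720 - 97723) = ((-307 + 37*(-30)*(-603)) - 14756)/(-328720 - 97723) = ((-307 + 669330) - 14756)/(-426443) = (669023 - 14756)*(-1/426443) = 654267*(-1/426443) = -654267/426443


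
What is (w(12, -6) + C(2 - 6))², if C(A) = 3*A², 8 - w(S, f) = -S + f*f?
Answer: 1024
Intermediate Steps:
w(S, f) = 8 + S - f² (w(S, f) = 8 - (-S + f*f) = 8 - (-S + f²) = 8 - (f² - S) = 8 + (S - f²) = 8 + S - f²)
(w(12, -6) + C(2 - 6))² = ((8 + 12 - 1*(-6)²) + 3*(2 - 6)²)² = ((8 + 12 - 1*36) + 3*(-4)²)² = ((8 + 12 - 36) + 3*16)² = (-16 + 48)² = 32² = 1024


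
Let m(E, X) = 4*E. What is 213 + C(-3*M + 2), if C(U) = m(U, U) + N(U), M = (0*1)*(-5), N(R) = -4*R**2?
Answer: 205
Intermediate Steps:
M = 0 (M = 0*(-5) = 0)
C(U) = -4*U**2 + 4*U (C(U) = 4*U - 4*U**2 = -4*U**2 + 4*U)
213 + C(-3*M + 2) = 213 + 4*(-3*0 + 2)*(1 - (-3*0 + 2)) = 213 + 4*(0 + 2)*(1 - (0 + 2)) = 213 + 4*2*(1 - 1*2) = 213 + 4*2*(1 - 2) = 213 + 4*2*(-1) = 213 - 8 = 205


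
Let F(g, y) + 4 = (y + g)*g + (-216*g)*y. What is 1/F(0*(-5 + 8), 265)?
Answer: -1/4 ≈ -0.25000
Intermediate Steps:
F(g, y) = -4 + g*(g + y) - 216*g*y (F(g, y) = -4 + ((y + g)*g + (-216*g)*y) = -4 + ((g + y)*g - 216*g*y) = -4 + (g*(g + y) - 216*g*y) = -4 + g*(g + y) - 216*g*y)
1/F(0*(-5 + 8), 265) = 1/(-4 + (0*(-5 + 8))**2 - 215*0*(-5 + 8)*265) = 1/(-4 + (0*3)**2 - 215*0*3*265) = 1/(-4 + 0**2 - 215*0*265) = 1/(-4 + 0 + 0) = 1/(-4) = -1/4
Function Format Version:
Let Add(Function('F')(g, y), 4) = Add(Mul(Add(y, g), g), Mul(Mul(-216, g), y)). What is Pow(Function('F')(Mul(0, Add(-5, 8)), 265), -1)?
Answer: Rational(-1, 4) ≈ -0.25000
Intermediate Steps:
Function('F')(g, y) = Add(-4, Mul(g, Add(g, y)), Mul(-216, g, y)) (Function('F')(g, y) = Add(-4, Add(Mul(Add(y, g), g), Mul(Mul(-216, g), y))) = Add(-4, Add(Mul(Add(g, y), g), Mul(-216, g, y))) = Add(-4, Add(Mul(g, Add(g, y)), Mul(-216, g, y))) = Add(-4, Mul(g, Add(g, y)), Mul(-216, g, y)))
Pow(Function('F')(Mul(0, Add(-5, 8)), 265), -1) = Pow(Add(-4, Pow(Mul(0, Add(-5, 8)), 2), Mul(-215, Mul(0, Add(-5, 8)), 265)), -1) = Pow(Add(-4, Pow(Mul(0, 3), 2), Mul(-215, Mul(0, 3), 265)), -1) = Pow(Add(-4, Pow(0, 2), Mul(-215, 0, 265)), -1) = Pow(Add(-4, 0, 0), -1) = Pow(-4, -1) = Rational(-1, 4)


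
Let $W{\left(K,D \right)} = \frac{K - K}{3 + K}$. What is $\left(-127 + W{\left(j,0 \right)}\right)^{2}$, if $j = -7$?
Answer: $16129$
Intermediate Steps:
$W{\left(K,D \right)} = 0$ ($W{\left(K,D \right)} = \frac{0}{3 + K} = 0$)
$\left(-127 + W{\left(j,0 \right)}\right)^{2} = \left(-127 + 0\right)^{2} = \left(-127\right)^{2} = 16129$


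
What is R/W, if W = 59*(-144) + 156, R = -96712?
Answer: 24178/2085 ≈ 11.596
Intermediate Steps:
W = -8340 (W = -8496 + 156 = -8340)
R/W = -96712/(-8340) = -96712*(-1/8340) = 24178/2085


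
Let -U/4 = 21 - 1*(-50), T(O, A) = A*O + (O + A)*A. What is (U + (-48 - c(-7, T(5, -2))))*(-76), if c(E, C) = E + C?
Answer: 23484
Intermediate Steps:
T(O, A) = A*O + A*(A + O) (T(O, A) = A*O + (A + O)*A = A*O + A*(A + O))
c(E, C) = C + E
U = -284 (U = -4*(21 - 1*(-50)) = -4*(21 + 50) = -4*71 = -284)
(U + (-48 - c(-7, T(5, -2))))*(-76) = (-284 + (-48 - (-2*(-2 + 2*5) - 7)))*(-76) = (-284 + (-48 - (-2*(-2 + 10) - 7)))*(-76) = (-284 + (-48 - (-2*8 - 7)))*(-76) = (-284 + (-48 - (-16 - 7)))*(-76) = (-284 + (-48 - 1*(-23)))*(-76) = (-284 + (-48 + 23))*(-76) = (-284 - 25)*(-76) = -309*(-76) = 23484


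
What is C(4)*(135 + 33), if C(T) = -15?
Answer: -2520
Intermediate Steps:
C(4)*(135 + 33) = -15*(135 + 33) = -15*168 = -2520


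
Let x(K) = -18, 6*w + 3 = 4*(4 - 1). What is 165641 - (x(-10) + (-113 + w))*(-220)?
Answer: 137151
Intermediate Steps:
w = 3/2 (w = -1/2 + (4*(4 - 1))/6 = -1/2 + (4*3)/6 = -1/2 + (1/6)*12 = -1/2 + 2 = 3/2 ≈ 1.5000)
165641 - (x(-10) + (-113 + w))*(-220) = 165641 - (-18 + (-113 + 3/2))*(-220) = 165641 - (-18 - 223/2)*(-220) = 165641 - (-259)*(-220)/2 = 165641 - 1*28490 = 165641 - 28490 = 137151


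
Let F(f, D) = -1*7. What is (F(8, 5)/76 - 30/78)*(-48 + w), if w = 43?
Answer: 2355/988 ≈ 2.3836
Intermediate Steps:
F(f, D) = -7
(F(8, 5)/76 - 30/78)*(-48 + w) = (-7/76 - 30/78)*(-48 + 43) = (-7*1/76 - 30*1/78)*(-5) = (-7/76 - 5/13)*(-5) = -471/988*(-5) = 2355/988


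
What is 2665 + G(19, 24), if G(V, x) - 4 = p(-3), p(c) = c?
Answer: 2666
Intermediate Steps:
G(V, x) = 1 (G(V, x) = 4 - 3 = 1)
2665 + G(19, 24) = 2665 + 1 = 2666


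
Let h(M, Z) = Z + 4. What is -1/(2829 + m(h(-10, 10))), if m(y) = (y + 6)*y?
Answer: -1/3109 ≈ -0.00032165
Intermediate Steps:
h(M, Z) = 4 + Z
m(y) = y*(6 + y) (m(y) = (6 + y)*y = y*(6 + y))
-1/(2829 + m(h(-10, 10))) = -1/(2829 + (4 + 10)*(6 + (4 + 10))) = -1/(2829 + 14*(6 + 14)) = -1/(2829 + 14*20) = -1/(2829 + 280) = -1/3109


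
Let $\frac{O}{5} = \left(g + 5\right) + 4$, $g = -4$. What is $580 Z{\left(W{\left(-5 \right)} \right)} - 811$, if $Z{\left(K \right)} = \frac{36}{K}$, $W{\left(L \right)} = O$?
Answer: $\frac{121}{5} \approx 24.2$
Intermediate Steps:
$O = 25$ ($O = 5 \left(\left(-4 + 5\right) + 4\right) = 5 \left(1 + 4\right) = 5 \cdot 5 = 25$)
$W{\left(L \right)} = 25$
$580 Z{\left(W{\left(-5 \right)} \right)} - 811 = 580 \cdot \frac{36}{25} - 811 = \frac{4176}{5} - 811 = \frac{121}{5}$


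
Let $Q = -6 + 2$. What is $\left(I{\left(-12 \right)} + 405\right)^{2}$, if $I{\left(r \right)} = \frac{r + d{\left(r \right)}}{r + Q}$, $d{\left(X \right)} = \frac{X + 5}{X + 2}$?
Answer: $\frac{4213697569}{25600} \approx 1.646 \cdot 10^{5}$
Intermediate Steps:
$Q = -4$
$d{\left(X \right)} = \frac{5 + X}{2 + X}$
$I{\left(r \right)} = \frac{r + \frac{5 + r}{2 + r}}{-4 + r}$ ($I{\left(r \right)} = \frac{r + \frac{5 + r}{2 + r}}{r - 4} = \frac{r + \frac{5 + r}{2 + r}}{-4 + r}$)
$\left(I{\left(-12 \right)} + 405\right)^{2} = \left(\frac{5 - 12 - 12 \left(2 - 12\right)}{\left(-4 - 12\right) \left(2 - 12\right)} + 405\right)^{2} = \left(\frac{5 - 12 - -120}{\left(-16\right) \left(-10\right)} + 405\right)^{2} = \left(\left(- \frac{1}{16}\right) \left(- \frac{1}{10}\right) \left(5 - 12 + 120\right) + 405\right)^{2} = \left(\left(- \frac{1}{16}\right) \left(- \frac{1}{10}\right) 113 + 405\right)^{2} = \left(\frac{113}{160} + 405\right)^{2} = \left(\frac{64913}{160}\right)^{2} = \frac{4213697569}{25600}$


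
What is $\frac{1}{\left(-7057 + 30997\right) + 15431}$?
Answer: $\frac{1}{39371} \approx 2.5399 \cdot 10^{-5}$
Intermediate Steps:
$\frac{1}{\left(-7057 + 30997\right) + 15431} = \frac{1}{23940 + 15431} = \frac{1}{39371}$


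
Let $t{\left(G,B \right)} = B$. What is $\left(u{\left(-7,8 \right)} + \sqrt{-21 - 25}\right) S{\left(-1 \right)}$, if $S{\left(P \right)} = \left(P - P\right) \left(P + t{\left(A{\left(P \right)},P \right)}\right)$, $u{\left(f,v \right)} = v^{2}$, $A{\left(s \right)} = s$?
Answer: $0$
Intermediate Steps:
$S{\left(P \right)} = 0$ ($S{\left(P \right)} = \left(P - P\right) \left(P + P\right) = 0 \cdot 2 P = 0$)
$\left(u{\left(-7,8 \right)} + \sqrt{-21 - 25}\right) S{\left(-1 \right)} = \left(8^{2} + \sqrt{-21 - 25}\right) 0 = \left(64 + \sqrt{-46}\right) 0 = \left(64 + i \sqrt{46}\right) 0 = 0$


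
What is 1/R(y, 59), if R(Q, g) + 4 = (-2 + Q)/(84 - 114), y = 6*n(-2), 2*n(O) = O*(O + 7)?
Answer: -15/44 ≈ -0.34091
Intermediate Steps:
n(O) = O*(7 + O)/2 (n(O) = (O*(O + 7))/2 = (O*(7 + O))/2 = O*(7 + O)/2)
y = -30 (y = 6*((½)*(-2)*(7 - 2)) = 6*((½)*(-2)*5) = 6*(-5) = -30)
R(Q, g) = -59/15 - Q/30 (R(Q, g) = -4 + (-2 + Q)/(84 - 114) = -4 + (-2 + Q)/(-30) = -4 + (-2 + Q)*(-1/30) = -4 + (1/15 - Q/30) = -59/15 - Q/30)
1/R(y, 59) = 1/(-59/15 - 1/30*(-30)) = 1/(-59/15 + 1) = 1/(-44/15) = -15/44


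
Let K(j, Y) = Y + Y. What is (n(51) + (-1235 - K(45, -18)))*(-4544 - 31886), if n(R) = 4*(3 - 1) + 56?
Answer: 41348050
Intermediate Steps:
K(j, Y) = 2*Y
n(R) = 64 (n(R) = 4*2 + 56 = 8 + 56 = 64)
(n(51) + (-1235 - K(45, -18)))*(-4544 - 31886) = (64 + (-1235 - 2*(-18)))*(-4544 - 31886) = (64 + (-1235 - 1*(-36)))*(-36430) = (64 + (-1235 + 36))*(-36430) = (64 - 1199)*(-36430) = -1135*(-36430) = 41348050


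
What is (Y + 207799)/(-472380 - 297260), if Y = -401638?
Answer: 193839/769640 ≈ 0.25186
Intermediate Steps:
(Y + 207799)/(-472380 - 297260) = (-401638 + 207799)/(-472380 - 297260) = -193839/(-769640) = -193839*(-1/769640) = 193839/769640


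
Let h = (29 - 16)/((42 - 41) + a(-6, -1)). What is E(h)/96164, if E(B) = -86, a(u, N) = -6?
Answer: -43/48082 ≈ -0.00089431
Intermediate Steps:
h = -13/5 (h = (29 - 16)/((42 - 41) - 6) = 13/(1 - 6) = 13/(-5) = 13*(-1/5) = -13/5 ≈ -2.6000)
E(h)/96164 = -86/96164 = -86*1/96164 = -43/48082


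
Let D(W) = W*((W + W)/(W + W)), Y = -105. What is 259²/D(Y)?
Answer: -9583/15 ≈ -638.87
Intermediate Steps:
D(W) = W (D(W) = W*((2*W)/((2*W))) = W*((2*W)*(1/(2*W))) = W*1 = W)
259²/D(Y) = 259²/(-105) = 67081*(-1/105) = -9583/15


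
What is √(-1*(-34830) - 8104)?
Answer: √26726 ≈ 163.48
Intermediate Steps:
√(-1*(-34830) - 8104) = √(34830 - 8104) = √26726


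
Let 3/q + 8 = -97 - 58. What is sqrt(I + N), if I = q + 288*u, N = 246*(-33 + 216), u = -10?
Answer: sqrt(1119564033)/163 ≈ 205.28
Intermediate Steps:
q = -3/163 (q = 3/(-8 + (-97 - 58)) = 3/(-8 - 155) = 3/(-163) = 3*(-1/163) = -3/163 ≈ -0.018405)
N = 45018 (N = 246*183 = 45018)
I = -469443/163 (I = -3/163 + 288*(-10) = -3/163 - 2880 = -469443/163 ≈ -2880.0)
sqrt(I + N) = sqrt(-469443/163 + 45018) = sqrt(6868491/163) = sqrt(1119564033)/163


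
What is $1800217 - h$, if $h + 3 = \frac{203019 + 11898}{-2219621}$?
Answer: $\frac{3995806331537}{2219621} \approx 1.8002 \cdot 10^{6}$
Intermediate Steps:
$h = - \frac{6873780}{2219621}$ ($h = -3 + \frac{203019 + 11898}{-2219621} = -3 + 214917 \left(- \frac{1}{2219621}\right) = -3 - \frac{214917}{2219621} = - \frac{6873780}{2219621} \approx -3.0968$)
$1800217 - h = 1800217 - - \frac{6873780}{2219621} = 1800217 + \frac{6873780}{2219621} = \frac{3995806331537}{2219621}$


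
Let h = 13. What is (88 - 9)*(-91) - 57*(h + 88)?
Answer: -12946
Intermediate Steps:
(88 - 9)*(-91) - 57*(h + 88) = (88 - 9)*(-91) - 57*(13 + 88) = 79*(-91) - 57*101 = -7189 - 1*5757 = -7189 - 5757 = -12946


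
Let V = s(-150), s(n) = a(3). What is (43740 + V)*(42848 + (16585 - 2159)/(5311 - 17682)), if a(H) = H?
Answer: 23186335055226/12371 ≈ 1.8742e+9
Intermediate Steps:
s(n) = 3
V = 3
(43740 + V)*(42848 + (16585 - 2159)/(5311 - 17682)) = (43740 + 3)*(42848 + (16585 - 2159)/(5311 - 17682)) = 43743*(42848 + 14426/(-12371)) = 43743*(42848 + 14426*(-1/12371)) = 43743*(42848 - 14426/12371) = 43743*(530058182/12371) = 23186335055226/12371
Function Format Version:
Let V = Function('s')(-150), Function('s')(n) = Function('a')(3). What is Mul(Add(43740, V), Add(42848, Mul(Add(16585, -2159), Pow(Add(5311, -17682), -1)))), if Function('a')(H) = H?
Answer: Rational(23186335055226, 12371) ≈ 1.8742e+9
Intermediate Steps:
Function('s')(n) = 3
V = 3
Mul(Add(43740, V), Add(42848, Mul(Add(16585, -2159), Pow(Add(5311, -17682), -1)))) = Mul(Add(43740, 3), Add(42848, Mul(Add(16585, -2159), Pow(Add(5311, -17682), -1)))) = Mul(43743, Add(42848, Mul(14426, Pow(-12371, -1)))) = Mul(43743, Add(42848, Mul(14426, Rational(-1, 12371)))) = Mul(43743, Add(42848, Rational(-14426, 12371))) = Mul(43743, Rational(530058182, 12371)) = Rational(23186335055226, 12371)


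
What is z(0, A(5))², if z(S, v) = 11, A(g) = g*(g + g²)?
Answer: 121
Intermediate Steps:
z(0, A(5))² = 11² = 121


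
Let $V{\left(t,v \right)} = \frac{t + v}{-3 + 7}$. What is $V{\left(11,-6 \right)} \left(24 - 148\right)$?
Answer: $-155$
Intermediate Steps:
$V{\left(t,v \right)} = \frac{t}{4} + \frac{v}{4}$ ($V{\left(t,v \right)} = \frac{t + v}{4} = \left(t + v\right) \frac{1}{4} = \frac{t}{4} + \frac{v}{4}$)
$V{\left(11,-6 \right)} \left(24 - 148\right) = \left(\frac{1}{4} \cdot 11 + \frac{1}{4} \left(-6\right)\right) \left(24 - 148\right) = \left(\frac{11}{4} - \frac{3}{2}\right) \left(-124\right) = \frac{5}{4} \left(-124\right) = -155$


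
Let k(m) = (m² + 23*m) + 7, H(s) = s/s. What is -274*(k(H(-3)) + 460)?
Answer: -134534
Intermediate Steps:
H(s) = 1
k(m) = 7 + m² + 23*m
-274*(k(H(-3)) + 460) = -274*((7 + 1² + 23*1) + 460) = -274*((7 + 1 + 23) + 460) = -274*(31 + 460) = -274*491 = -134534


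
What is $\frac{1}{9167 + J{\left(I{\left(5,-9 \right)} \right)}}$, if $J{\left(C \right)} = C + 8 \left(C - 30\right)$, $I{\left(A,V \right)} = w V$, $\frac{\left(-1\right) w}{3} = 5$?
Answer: $\frac{1}{10142} \approx 9.86 \cdot 10^{-5}$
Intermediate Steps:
$w = -15$ ($w = \left(-3\right) 5 = -15$)
$I{\left(A,V \right)} = - 15 V$
$J{\left(C \right)} = -240 + 9 C$ ($J{\left(C \right)} = C + 8 \left(-30 + C\right) = C + \left(-240 + 8 C\right) = -240 + 9 C$)
$\frac{1}{9167 + J{\left(I{\left(5,-9 \right)} \right)}} = \frac{1}{9167 - \left(240 - 9 \left(\left(-15\right) \left(-9\right)\right)\right)} = \frac{1}{9167 + \left(-240 + 9 \cdot 135\right)} = \frac{1}{9167 + \left(-240 + 1215\right)} = \frac{1}{9167 + 975} = \frac{1}{10142}$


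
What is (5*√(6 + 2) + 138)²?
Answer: 19244 + 2760*√2 ≈ 23147.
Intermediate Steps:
(5*√(6 + 2) + 138)² = (5*√8 + 138)² = (5*(2*√2) + 138)² = (10*√2 + 138)² = (138 + 10*√2)²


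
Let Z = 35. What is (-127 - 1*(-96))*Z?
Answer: -1085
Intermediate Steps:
(-127 - 1*(-96))*Z = (-127 - 1*(-96))*35 = (-127 + 96)*35 = -31*35 = -1085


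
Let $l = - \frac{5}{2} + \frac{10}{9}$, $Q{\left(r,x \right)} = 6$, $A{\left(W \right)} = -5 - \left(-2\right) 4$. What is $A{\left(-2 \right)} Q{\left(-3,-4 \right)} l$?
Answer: $-25$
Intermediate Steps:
$A{\left(W \right)} = 3$ ($A{\left(W \right)} = -5 - -8 = -5 + 8 = 3$)
$l = - \frac{25}{18}$ ($l = \left(-5\right) \frac{1}{2} + 10 \cdot \frac{1}{9} = - \frac{5}{2} + \frac{10}{9} = - \frac{25}{18} \approx -1.3889$)
$A{\left(-2 \right)} Q{\left(-3,-4 \right)} l = 3 \cdot 6 \left(- \frac{25}{18}\right) = 18 \left(- \frac{25}{18}\right) = -25$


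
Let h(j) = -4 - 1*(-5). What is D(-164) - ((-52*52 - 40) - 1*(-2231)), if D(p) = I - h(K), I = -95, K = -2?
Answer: 417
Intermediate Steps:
h(j) = 1 (h(j) = -4 + 5 = 1)
D(p) = -96 (D(p) = -95 - 1*1 = -95 - 1 = -96)
D(-164) - ((-52*52 - 40) - 1*(-2231)) = -96 - ((-52*52 - 40) - 1*(-2231)) = -96 - ((-2704 - 40) + 2231) = -96 - (-2744 + 2231) = -96 - 1*(-513) = -96 + 513 = 417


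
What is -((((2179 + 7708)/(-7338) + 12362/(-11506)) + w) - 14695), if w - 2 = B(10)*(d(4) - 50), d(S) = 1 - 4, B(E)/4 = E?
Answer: 709871672971/42215514 ≈ 16815.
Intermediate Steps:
B(E) = 4*E
d(S) = -3
w = -2118 (w = 2 + (4*10)*(-3 - 50) = 2 + 40*(-53) = 2 - 2120 = -2118)
-((((2179 + 7708)/(-7338) + 12362/(-11506)) + w) - 14695) = -((((2179 + 7708)/(-7338) + 12362/(-11506)) - 2118) - 14695) = -(((9887*(-1/7338) + 12362*(-1/11506)) - 2118) - 14695) = -(((-9887/7338 - 6181/5753) - 2118) - 14695) = -((-102236089/42215514 - 2118) - 14695) = -(-89514694741/42215514 - 14695) = -1*(-709871672971/42215514) = 709871672971/42215514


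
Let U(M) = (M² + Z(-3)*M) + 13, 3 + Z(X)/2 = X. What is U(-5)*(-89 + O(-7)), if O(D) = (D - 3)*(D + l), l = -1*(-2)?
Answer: -3822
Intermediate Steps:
Z(X) = -6 + 2*X
l = 2
O(D) = (-3 + D)*(2 + D) (O(D) = (D - 3)*(D + 2) = (-3 + D)*(2 + D))
U(M) = 13 + M² - 12*M (U(M) = (M² + (-6 + 2*(-3))*M) + 13 = (M² + (-6 - 6)*M) + 13 = (M² - 12*M) + 13 = 13 + M² - 12*M)
U(-5)*(-89 + O(-7)) = (13 + (-5)² - 12*(-5))*(-89 + (-6 + (-7)² - 1*(-7))) = (13 + 25 + 60)*(-89 + (-6 + 49 + 7)) = 98*(-89 + 50) = 98*(-39) = -3822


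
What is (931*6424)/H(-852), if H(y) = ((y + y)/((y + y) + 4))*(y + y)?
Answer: -317727025/90738 ≈ -3501.6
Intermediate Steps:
H(y) = 4*y²/(4 + 2*y) (H(y) = ((2*y)/(2*y + 4))*(2*y) = ((2*y)/(4 + 2*y))*(2*y) = (2*y/(4 + 2*y))*(2*y) = 4*y²/(4 + 2*y))
(931*6424)/H(-852) = (931*6424)/((2*(-852)²/(2 - 852))) = 5980744/((2*725904/(-850))) = 5980744/((2*725904*(-1/850))) = 5980744/(-725904/425) = 5980744*(-425/725904) = -317727025/90738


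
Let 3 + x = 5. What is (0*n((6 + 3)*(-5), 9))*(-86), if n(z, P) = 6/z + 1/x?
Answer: 0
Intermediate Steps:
x = 2 (x = -3 + 5 = 2)
n(z, P) = ½ + 6/z (n(z, P) = 6/z + 1/2 = 6/z + 1*(½) = 6/z + ½ = ½ + 6/z)
(0*n((6 + 3)*(-5), 9))*(-86) = (0*((12 + (6 + 3)*(-5))/(2*(((6 + 3)*(-5))))))*(-86) = (0*((12 + 9*(-5))/(2*((9*(-5))))))*(-86) = (0*((½)*(12 - 45)/(-45)))*(-86) = (0*((½)*(-1/45)*(-33)))*(-86) = (0*(11/30))*(-86) = 0*(-86) = 0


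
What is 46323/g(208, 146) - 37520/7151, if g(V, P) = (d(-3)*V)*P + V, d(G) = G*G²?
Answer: -31087450333/5861874928 ≈ -5.3033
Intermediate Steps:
d(G) = G³
g(V, P) = V - 27*P*V (g(V, P) = ((-3)³*V)*P + V = (-27*V)*P + V = -27*P*V + V = V - 27*P*V)
46323/g(208, 146) - 37520/7151 = 46323/((208*(1 - 27*146))) - 37520/7151 = 46323/((208*(1 - 3942))) - 37520*1/7151 = 46323/((208*(-3941))) - 37520/7151 = 46323/(-819728) - 37520/7151 = 46323*(-1/819728) - 37520/7151 = -46323/819728 - 37520/7151 = -31087450333/5861874928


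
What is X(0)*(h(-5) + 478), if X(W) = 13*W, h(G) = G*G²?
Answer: 0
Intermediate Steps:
h(G) = G³
X(0)*(h(-5) + 478) = (13*0)*((-5)³ + 478) = 0*(-125 + 478) = 0*353 = 0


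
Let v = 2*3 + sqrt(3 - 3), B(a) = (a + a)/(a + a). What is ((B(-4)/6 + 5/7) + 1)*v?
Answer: 79/7 ≈ 11.286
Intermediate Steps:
B(a) = 1 (B(a) = (2*a)/((2*a)) = (2*a)*(1/(2*a)) = 1)
v = 6 (v = 6 + sqrt(0) = 6 + 0 = 6)
((B(-4)/6 + 5/7) + 1)*v = ((1/6 + 5/7) + 1)*6 = (37/42 + 1)*6 = (79/42)*6 = 79/7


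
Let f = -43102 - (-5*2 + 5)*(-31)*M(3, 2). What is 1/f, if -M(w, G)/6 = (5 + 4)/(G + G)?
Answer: -2/82019 ≈ -2.4385e-5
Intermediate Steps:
M(w, G) = -27/G (M(w, G) = -6*(5 + 4)/(G + G) = -54/(2*G) = -54*1/(2*G) = -27/G)
f = -82019/2 (f = -43102 - (-5*2 + 5)*(-31)*(-27/2) = -43102 - (-10 + 5)*(-31)*(-27*½) = -43102 - (-5*(-31))*(-27)/2 = -43102 - 155*(-27)/2 = -43102 - 1*(-4185/2) = -43102 + 4185/2 = -82019/2 ≈ -41010.)
1/f = 1/(-82019/2) = -2/82019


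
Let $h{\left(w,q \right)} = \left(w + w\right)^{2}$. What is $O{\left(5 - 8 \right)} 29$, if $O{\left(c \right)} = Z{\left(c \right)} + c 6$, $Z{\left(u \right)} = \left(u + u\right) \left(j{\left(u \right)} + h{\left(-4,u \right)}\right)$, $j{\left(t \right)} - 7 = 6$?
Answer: $-13920$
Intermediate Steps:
$j{\left(t \right)} = 13$ ($j{\left(t \right)} = 7 + 6 = 13$)
$h{\left(w,q \right)} = 4 w^{2}$ ($h{\left(w,q \right)} = \left(2 w\right)^{2} = 4 w^{2}$)
$Z{\left(u \right)} = 154 u$ ($Z{\left(u \right)} = \left(u + u\right) \left(13 + 4 \left(-4\right)^{2}\right) = 2 u \left(13 + 4 \cdot 16\right) = 2 u \left(13 + 64\right) = 2 u 77 = 154 u$)
$O{\left(c \right)} = 160 c$ ($O{\left(c \right)} = 154 c + c 6 = 154 c + 6 c = 160 c$)
$O{\left(5 - 8 \right)} 29 = 160 \left(5 - 8\right) 29 = 160 \left(-3\right) 29 = \left(-480\right) 29 = -13920$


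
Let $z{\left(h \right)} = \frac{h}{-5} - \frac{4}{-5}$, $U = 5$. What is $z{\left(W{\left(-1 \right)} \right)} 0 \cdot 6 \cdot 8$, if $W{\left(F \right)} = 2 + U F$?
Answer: $0$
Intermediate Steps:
$W{\left(F \right)} = 2 + 5 F$
$z{\left(h \right)} = \frac{4}{5} - \frac{h}{5}$ ($z{\left(h \right)} = h \left(- \frac{1}{5}\right) - - \frac{4}{5} = - \frac{h}{5} + \frac{4}{5} = \frac{4}{5} - \frac{h}{5}$)
$z{\left(W{\left(-1 \right)} \right)} 0 \cdot 6 \cdot 8 = \left(\frac{4}{5} - \frac{2 + 5 \left(-1\right)}{5}\right) 0 \cdot 6 \cdot 8 = \left(\frac{4}{5} - \frac{2 - 5}{5}\right) 0 \cdot 8 = \left(\frac{4}{5} - - \frac{3}{5}\right) 0 = \left(\frac{4}{5} + \frac{3}{5}\right) 0 = \frac{7}{5} \cdot 0 = 0$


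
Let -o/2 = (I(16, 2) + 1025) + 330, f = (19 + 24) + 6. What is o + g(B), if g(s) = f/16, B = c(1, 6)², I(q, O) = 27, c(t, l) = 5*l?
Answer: -44175/16 ≈ -2760.9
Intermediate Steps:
f = 49 (f = 43 + 6 = 49)
B = 900 (B = (5*6)² = 30² = 900)
g(s) = 49/16
o = -2764 (o = -2*((27 + 1025) + 330) = -2*(1052 + 330) = -2*1382 = -2764)
o + g(B) = -2764 + 49/16 = -44175/16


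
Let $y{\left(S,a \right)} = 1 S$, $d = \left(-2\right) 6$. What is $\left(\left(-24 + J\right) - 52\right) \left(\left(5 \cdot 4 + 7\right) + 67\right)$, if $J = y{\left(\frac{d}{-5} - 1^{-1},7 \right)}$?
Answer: $- \frac{35062}{5} \approx -7012.4$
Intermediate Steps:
$d = -12$
$y{\left(S,a \right)} = S$
$J = \frac{7}{5}$ ($J = - \frac{12}{-5} - 1^{-1} = \left(-12\right) \left(- \frac{1}{5}\right) - 1 = \frac{12}{5} - 1 = \frac{7}{5} \approx 1.4$)
$\left(\left(-24 + J\right) - 52\right) \left(\left(5 \cdot 4 + 7\right) + 67\right) = \left(\left(-24 + \frac{7}{5}\right) - 52\right) \left(\left(5 \cdot 4 + 7\right) + 67\right) = \left(- \frac{113}{5} - 52\right) \left(\left(20 + 7\right) + 67\right) = - \frac{373 \left(27 + 67\right)}{5} = \left(- \frac{373}{5}\right) 94 = - \frac{35062}{5}$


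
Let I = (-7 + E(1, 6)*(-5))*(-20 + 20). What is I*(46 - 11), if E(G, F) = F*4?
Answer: 0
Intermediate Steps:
E(G, F) = 4*F
I = 0 (I = (-7 + (4*6)*(-5))*(-20 + 20) = (-7 + 24*(-5))*0 = (-7 - 120)*0 = -127*0 = 0)
I*(46 - 11) = 0*(46 - 11) = 0*35 = 0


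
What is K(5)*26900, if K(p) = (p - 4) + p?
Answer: 161400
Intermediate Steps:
K(p) = -4 + 2*p (K(p) = (-4 + p) + p = -4 + 2*p)
K(5)*26900 = (-4 + 2*5)*26900 = (-4 + 10)*26900 = 6*26900 = 161400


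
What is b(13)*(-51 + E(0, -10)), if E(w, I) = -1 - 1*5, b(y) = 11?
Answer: -627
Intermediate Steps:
E(w, I) = -6 (E(w, I) = -1 - 5 = -6)
b(13)*(-51 + E(0, -10)) = 11*(-51 - 6) = 11*(-57) = -627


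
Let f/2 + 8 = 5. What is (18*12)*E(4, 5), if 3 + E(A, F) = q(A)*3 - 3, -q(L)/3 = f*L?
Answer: 45360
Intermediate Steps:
f = -6 (f = -16 + 2*5 = -16 + 10 = -6)
q(L) = 18*L (q(L) = -(-18)*L = 18*L)
E(A, F) = -6 + 54*A (E(A, F) = -3 + ((18*A)*3 - 3) = -3 + (54*A - 3) = -3 + (-3 + 54*A) = -6 + 54*A)
(18*12)*E(4, 5) = (18*12)*(-6 + 54*4) = 216*(-6 + 216) = 216*210 = 45360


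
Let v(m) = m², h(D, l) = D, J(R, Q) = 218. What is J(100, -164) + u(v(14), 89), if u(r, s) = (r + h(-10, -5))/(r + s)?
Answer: 20772/95 ≈ 218.65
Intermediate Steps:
u(r, s) = (-10 + r)/(r + s) (u(r, s) = (r - 10)/(r + s) = (-10 + r)/(r + s))
J(100, -164) + u(v(14), 89) = 218 + (-10 + 14²)/(14² + 89) = 218 + (-10 + 196)/(196 + 89) = 218 + 186/285 = 218 + (1/285)*186 = 218 + 62/95 = 20772/95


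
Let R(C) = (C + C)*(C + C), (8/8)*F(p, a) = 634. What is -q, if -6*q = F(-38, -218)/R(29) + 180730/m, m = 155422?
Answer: 176628317/784259412 ≈ 0.22522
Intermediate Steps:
F(p, a) = 634
R(C) = 4*C² (R(C) = (2*C)*(2*C) = 4*C²)
q = -176628317/784259412 (q = -(634/((4*29²)) + 180730/155422)/6 = -(634/((4*841)) + 180730*(1/155422))/6 = -(634/3364 + 90365/77711)/6 = -(634*(1/3364) + 90365/77711)/6 = -(317/1682 + 90365/77711)/6 = -⅙*176628317/130709902 = -176628317/784259412 ≈ -0.22522)
-q = -1*(-176628317/784259412) = 176628317/784259412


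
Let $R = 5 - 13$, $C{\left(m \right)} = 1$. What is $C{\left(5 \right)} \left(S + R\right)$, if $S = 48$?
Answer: $40$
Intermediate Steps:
$R = -8$ ($R = 5 - 13 = -8$)
$C{\left(5 \right)} \left(S + R\right) = 1 \left(48 - 8\right) = 1 \cdot 40 = 40$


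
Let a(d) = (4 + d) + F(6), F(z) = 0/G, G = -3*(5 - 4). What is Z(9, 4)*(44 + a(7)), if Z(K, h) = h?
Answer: 220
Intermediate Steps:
G = -3 (G = -3*1 = -3)
F(z) = 0 (F(z) = 0/(-3) = 0*(-⅓) = 0)
a(d) = 4 + d (a(d) = (4 + d) + 0 = 4 + d)
Z(9, 4)*(44 + a(7)) = 4*(44 + (4 + 7)) = 4*(44 + 11) = 4*55 = 220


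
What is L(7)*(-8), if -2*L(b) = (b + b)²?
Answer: 784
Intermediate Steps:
L(b) = -2*b² (L(b) = -(b + b)²/2 = -4*b²/2 = -2*b²)
L(7)*(-8) = -2*7²*(-8) = -2*49*(-8) = -98*(-8) = 784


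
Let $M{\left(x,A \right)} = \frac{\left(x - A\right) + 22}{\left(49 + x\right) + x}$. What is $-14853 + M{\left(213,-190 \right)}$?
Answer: $- \frac{282190}{19} \approx -14852.0$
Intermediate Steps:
$M{\left(x,A \right)} = \frac{22 + x - A}{49 + 2 x}$
$-14853 + M{\left(213,-190 \right)} = -14853 + \frac{22 + 213 - -190}{49 + 2 \cdot 213} = -14853 + \frac{22 + 213 + 190}{49 + 426} = -14853 + \frac{1}{475} \cdot 425 = -14853 + \frac{17}{19} = - \frac{282190}{19}$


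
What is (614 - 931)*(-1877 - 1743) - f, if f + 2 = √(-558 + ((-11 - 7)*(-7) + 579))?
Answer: 1147542 - 7*√3 ≈ 1.1475e+6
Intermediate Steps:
f = -2 + 7*√3 (f = -2 + √(-558 + ((-11 - 7)*(-7) + 579)) = -2 + √(-558 + (-18*(-7) + 579)) = -2 + √(-558 + (126 + 579)) = -2 + √(-558 + 705) = -2 + √147 = -2 + 7*√3 ≈ 10.124)
(614 - 931)*(-1877 - 1743) - f = (614 - 931)*(-1877 - 1743) - (-2 + 7*√3) = -317*(-3620) + (2 - 7*√3) = 1147540 + (2 - 7*√3) = 1147542 - 7*√3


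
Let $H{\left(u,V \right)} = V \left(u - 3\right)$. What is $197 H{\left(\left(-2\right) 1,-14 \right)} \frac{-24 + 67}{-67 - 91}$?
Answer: $- \frac{296485}{79} \approx -3753.0$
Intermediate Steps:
$H{\left(u,V \right)} = V \left(-3 + u\right)$
$197 H{\left(\left(-2\right) 1,-14 \right)} \frac{-24 + 67}{-67 - 91} = 197 \left(- 14 \left(-3 - 2\right)\right) \frac{-24 + 67}{-67 - 91} = 197 \left(- 14 \left(-3 - 2\right)\right) \frac{43}{-158} = 197 \left(\left(-14\right) \left(-5\right)\right) 43 \left(- \frac{1}{158}\right) = 197 \cdot 70 \left(- \frac{43}{158}\right) = 13790 \left(- \frac{43}{158}\right) = - \frac{296485}{79}$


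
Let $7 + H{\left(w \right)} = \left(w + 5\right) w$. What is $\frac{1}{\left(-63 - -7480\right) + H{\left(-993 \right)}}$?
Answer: $\frac{1}{988494} \approx 1.0116 \cdot 10^{-6}$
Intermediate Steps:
$H{\left(w \right)} = -7 + w \left(5 + w\right)$ ($H{\left(w \right)} = -7 + \left(w + 5\right) w = -7 + \left(5 + w\right) w = -7 + w \left(5 + w\right)$)
$\frac{1}{\left(-63 - -7480\right) + H{\left(-993 \right)}} = \frac{1}{\left(-63 - -7480\right) + \left(-7 + \left(-993\right)^{2} + 5 \left(-993\right)\right)} = \frac{1}{\left(-63 + 7480\right) - -981077} = \frac{1}{7417 + 981077} = \frac{1}{988494}$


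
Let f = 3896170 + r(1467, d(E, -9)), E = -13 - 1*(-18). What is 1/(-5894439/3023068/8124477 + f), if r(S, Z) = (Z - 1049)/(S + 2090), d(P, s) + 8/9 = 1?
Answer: 262088792312537556/1021142412659479766496671 ≈ 2.5666e-7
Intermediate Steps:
E = 5 (E = -13 + 18 = 5)
d(P, s) = ⅑ (d(P, s) = -8/9 + 1 = ⅑)
r(S, Z) = (-1049 + Z)/(2090 + S)
f = 124728080770/32013 (f = 3896170 + (-1049 + ⅑)/(2090 + 1467) = 3896170 - 9440/9/3557 = 3896170 + (1/3557)*(-9440/9) = 3896170 - 9440/32013 = 124728080770/32013 ≈ 3.8962e+6)
1/(-5894439/3023068/8124477 + f) = 1/(-5894439/3023068/8124477 + 124728080770/32013) = 1/(-5894439*1/3023068*(1/8124477) + 124728080770/32013) = 1/(-5894439/3023068*1/8124477 + 124728080770/32013) = 1/(-1964813/8186948811812 + 124728080770/32013) = 1/(1021142412659479766496671/262088792312537556) = 262088792312537556/1021142412659479766496671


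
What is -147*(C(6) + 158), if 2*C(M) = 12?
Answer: -24108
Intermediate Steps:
C(M) = 6 (C(M) = (½)*12 = 6)
-147*(C(6) + 158) = -147*(6 + 158) = -147*164 = -24108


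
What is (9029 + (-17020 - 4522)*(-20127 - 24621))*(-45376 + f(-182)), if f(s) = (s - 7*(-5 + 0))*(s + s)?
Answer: 7839007658740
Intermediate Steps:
f(s) = 2*s*(35 + s) (f(s) = (s - 7*(-5))*(2*s) = (s + 35)*(2*s) = (35 + s)*(2*s) = 2*s*(35 + s))
(9029 + (-17020 - 4522)*(-20127 - 24621))*(-45376 + f(-182)) = (9029 + (-17020 - 4522)*(-20127 - 24621))*(-45376 + 2*(-182)*(35 - 182)) = (9029 - 21542*(-44748))*(-45376 + 2*(-182)*(-147)) = (9029 + 963961416)*(-45376 + 53508) = 963970445*8132 = 7839007658740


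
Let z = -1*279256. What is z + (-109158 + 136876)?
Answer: -251538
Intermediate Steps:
z = -279256
z + (-109158 + 136876) = -279256 + (-109158 + 136876) = -279256 + 27718 = -251538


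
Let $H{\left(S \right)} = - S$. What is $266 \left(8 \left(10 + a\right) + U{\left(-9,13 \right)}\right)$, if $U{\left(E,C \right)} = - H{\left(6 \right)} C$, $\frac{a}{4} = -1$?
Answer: $33516$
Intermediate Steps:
$a = -4$ ($a = 4 \left(-1\right) = -4$)
$U{\left(E,C \right)} = 6 C$ ($U{\left(E,C \right)} = - \left(-1\right) 6 C = \left(-1\right) \left(-6\right) C = 6 C$)
$266 \left(8 \left(10 + a\right) + U{\left(-9,13 \right)}\right) = 266 \left(8 \left(10 - 4\right) + 6 \cdot 13\right) = 266 \left(8 \cdot 6 + 78\right) = 266 \left(48 + 78\right) = 266 \cdot 126 = 33516$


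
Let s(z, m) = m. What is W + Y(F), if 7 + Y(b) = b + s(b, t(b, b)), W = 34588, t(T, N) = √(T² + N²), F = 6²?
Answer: 34617 + 36*√2 ≈ 34668.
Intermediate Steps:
F = 36
t(T, N) = √(N² + T²)
Y(b) = -7 + b + √2*√(b²) (Y(b) = -7 + (b + √(b² + b²)) = -7 + (b + √(2*b²)) = -7 + (b + √2*√(b²)) = -7 + b + √2*√(b²))
W + Y(F) = 34588 + (-7 + 36 + √2*√(36²)) = 34588 + (-7 + 36 + √2*√1296) = 34588 + (-7 + 36 + √2*36) = 34588 + (-7 + 36 + 36*√2) = 34588 + (29 + 36*√2) = 34617 + 36*√2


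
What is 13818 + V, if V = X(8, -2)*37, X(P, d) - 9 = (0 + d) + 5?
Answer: 14262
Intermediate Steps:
X(P, d) = 14 + d (X(P, d) = 9 + ((0 + d) + 5) = 9 + (d + 5) = 9 + (5 + d) = 14 + d)
V = 444 (V = (14 - 2)*37 = 12*37 = 444)
13818 + V = 13818 + 444 = 14262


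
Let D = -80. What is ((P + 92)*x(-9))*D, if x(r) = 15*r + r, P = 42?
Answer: 1543680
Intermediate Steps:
x(r) = 16*r
((P + 92)*x(-9))*D = ((42 + 92)*(16*(-9)))*(-80) = (134*(-144))*(-80) = -19296*(-80) = 1543680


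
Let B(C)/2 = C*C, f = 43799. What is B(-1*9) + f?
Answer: 43961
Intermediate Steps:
B(C) = 2*C**2 (B(C) = 2*(C*C) = 2*C**2)
B(-1*9) + f = 2*(-1*9)**2 + 43799 = 2*(-9)**2 + 43799 = 2*81 + 43799 = 162 + 43799 = 43961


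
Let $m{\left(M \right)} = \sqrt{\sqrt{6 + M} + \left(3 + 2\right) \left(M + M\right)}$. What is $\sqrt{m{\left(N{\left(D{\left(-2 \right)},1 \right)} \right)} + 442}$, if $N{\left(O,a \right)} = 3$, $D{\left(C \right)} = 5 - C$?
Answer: $\sqrt{442 + \sqrt{33}} \approx 21.16$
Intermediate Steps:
$m{\left(M \right)} = \sqrt{\sqrt{6 + M} + 10 M}$ ($m{\left(M \right)} = \sqrt{\sqrt{6 + M} + 5 \cdot 2 M} = \sqrt{\sqrt{6 + M} + 10 M}$)
$\sqrt{m{\left(N{\left(D{\left(-2 \right)},1 \right)} \right)} + 442} = \sqrt{\sqrt{\sqrt{6 + 3} + 10 \cdot 3} + 442} = \sqrt{\sqrt{\sqrt{9} + 30} + 442} = \sqrt{\sqrt{3 + 30} + 442} = \sqrt{\sqrt{33} + 442} = \sqrt{442 + \sqrt{33}}$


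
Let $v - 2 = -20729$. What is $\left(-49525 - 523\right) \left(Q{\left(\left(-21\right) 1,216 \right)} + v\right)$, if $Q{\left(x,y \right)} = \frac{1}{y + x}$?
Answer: $\frac{202282204672}{195} \approx 1.0373 \cdot 10^{9}$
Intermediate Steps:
$v = -20727$ ($v = 2 - 20729 = -20727$)
$Q{\left(x,y \right)} = \frac{1}{x + y}$
$\left(-49525 - 523\right) \left(Q{\left(\left(-21\right) 1,216 \right)} + v\right) = \left(-49525 - 523\right) \left(\frac{1}{\left(-21\right) 1 + 216} - 20727\right) = - 50048 \left(\frac{1}{-21 + 216} - 20727\right) = - 50048 \left(\frac{1}{195} - 20727\right) = \left(-50048\right) \left(- \frac{4041764}{195}\right) = \frac{202282204672}{195}$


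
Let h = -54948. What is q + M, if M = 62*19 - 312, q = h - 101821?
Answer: -155903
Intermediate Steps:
q = -156769 (q = -54948 - 101821 = -156769)
M = 866 (M = 1178 - 312 = 866)
q + M = -156769 + 866 = -155903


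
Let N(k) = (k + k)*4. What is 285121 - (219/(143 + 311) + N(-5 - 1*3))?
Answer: 129473771/454 ≈ 2.8518e+5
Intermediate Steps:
N(k) = 8*k (N(k) = (2*k)*4 = 8*k)
285121 - (219/(143 + 311) + N(-5 - 1*3)) = 285121 - (219/(143 + 311) + 8*(-5 - 1*3)) = 285121 - (219/454 + 8*(-5 - 3)) = 285121 - (219*(1/454) + 8*(-8)) = 285121 - (219/454 - 64) = 285121 - 1*(-28837/454) = 285121 + 28837/454 = 129473771/454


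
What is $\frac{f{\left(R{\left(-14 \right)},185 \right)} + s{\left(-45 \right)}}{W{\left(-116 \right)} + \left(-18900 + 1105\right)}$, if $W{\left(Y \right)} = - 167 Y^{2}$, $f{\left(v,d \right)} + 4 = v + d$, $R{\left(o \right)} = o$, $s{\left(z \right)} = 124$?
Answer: $- \frac{291}{2264947} \approx -0.00012848$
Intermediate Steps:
$f{\left(v,d \right)} = -4 + d + v$ ($f{\left(v,d \right)} = -4 + \left(v + d\right) = -4 + \left(d + v\right) = -4 + d + v$)
$\frac{f{\left(R{\left(-14 \right)},185 \right)} + s{\left(-45 \right)}}{W{\left(-116 \right)} + \left(-18900 + 1105\right)} = \frac{\left(-4 + 185 - 14\right) + 124}{- 167 \left(-116\right)^{2} + \left(-18900 + 1105\right)} = \frac{167 + 124}{\left(-167\right) 13456 - 17795} = \frac{291}{-2247152 - 17795} = \frac{291}{-2264947} = 291 \left(- \frac{1}{2264947}\right) = - \frac{291}{2264947}$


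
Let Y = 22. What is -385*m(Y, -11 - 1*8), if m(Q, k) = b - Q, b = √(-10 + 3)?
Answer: 8470 - 385*I*√7 ≈ 8470.0 - 1018.6*I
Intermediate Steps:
b = I*√7 (b = √(-7) = I*√7 ≈ 2.6458*I)
m(Q, k) = -Q + I*√7 (m(Q, k) = I*√7 - Q = -Q + I*√7)
-385*m(Y, -11 - 1*8) = -385*(-1*22 + I*√7) = -385*(-22 + I*√7) = 8470 - 385*I*√7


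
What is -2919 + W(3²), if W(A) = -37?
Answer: -2956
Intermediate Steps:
-2919 + W(3²) = -2919 - 37 = -2956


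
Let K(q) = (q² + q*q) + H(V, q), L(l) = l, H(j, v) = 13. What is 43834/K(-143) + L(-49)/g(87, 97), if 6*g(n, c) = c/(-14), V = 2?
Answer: 172641574/3968367 ≈ 43.504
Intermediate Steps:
g(n, c) = -c/84 (g(n, c) = (c/(-14))/6 = (c*(-1/14))/6 = (-c/14)/6 = -c/84)
K(q) = 13 + 2*q² (K(q) = (q² + q*q) + 13 = (q² + q²) + 13 = 2*q² + 13 = 13 + 2*q²)
43834/K(-143) + L(-49)/g(87, 97) = 43834/(13 + 2*(-143)²) - 49/((-1/84*97)) = 43834/(13 + 2*20449) - 49/(-97/84) = 43834/(13 + 40898) - 49*(-84/97) = 43834/40911 + 4116/97 = 172641574/3968367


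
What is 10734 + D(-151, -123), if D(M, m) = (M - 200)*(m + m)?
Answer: 97080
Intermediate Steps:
D(M, m) = 2*m*(-200 + M) (D(M, m) = (-200 + M)*(2*m) = 2*m*(-200 + M))
10734 + D(-151, -123) = 10734 + 2*(-123)*(-200 - 151) = 10734 + 2*(-123)*(-351) = 10734 + 86346 = 97080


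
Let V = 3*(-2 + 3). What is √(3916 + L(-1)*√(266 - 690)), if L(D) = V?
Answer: √(3916 + 6*I*√106) ≈ 62.58 + 0.4936*I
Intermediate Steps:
V = 3 (V = 3*1 = 3)
L(D) = 3
√(3916 + L(-1)*√(266 - 690)) = √(3916 + 3*√(266 - 690)) = √(3916 + 3*√(-424)) = √(3916 + 3*(2*I*√106)) = √(3916 + 6*I*√106)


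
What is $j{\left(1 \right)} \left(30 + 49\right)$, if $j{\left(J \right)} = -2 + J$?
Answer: $-79$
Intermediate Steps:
$j{\left(1 \right)} \left(30 + 49\right) = \left(-2 + 1\right) \left(30 + 49\right) = \left(-1\right) 79 = -79$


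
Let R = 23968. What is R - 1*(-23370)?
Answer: 47338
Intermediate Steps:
R - 1*(-23370) = 23968 - 1*(-23370) = 23968 + 23370 = 47338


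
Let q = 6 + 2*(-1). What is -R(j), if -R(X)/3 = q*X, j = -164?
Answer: -1968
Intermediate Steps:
q = 4 (q = 6 - 2 = 4)
R(X) = -12*X
-R(j) = -(-12)*(-164) = -1*1968 = -1968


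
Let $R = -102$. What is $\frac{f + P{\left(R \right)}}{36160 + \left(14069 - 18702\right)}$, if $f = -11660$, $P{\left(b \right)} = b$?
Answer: $- \frac{11762}{31527} \approx -0.37308$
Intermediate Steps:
$\frac{f + P{\left(R \right)}}{36160 + \left(14069 - 18702\right)} = \frac{-11660 - 102}{36160 + \left(14069 - 18702\right)} = - \frac{11762}{36160 - 4633} = - \frac{11762}{31527}$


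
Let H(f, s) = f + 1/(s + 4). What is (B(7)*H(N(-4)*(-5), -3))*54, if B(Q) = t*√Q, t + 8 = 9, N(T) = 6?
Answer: -1566*√7 ≈ -4143.3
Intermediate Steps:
t = 1 (t = -8 + 9 = 1)
B(Q) = √Q (B(Q) = 1*√Q = √Q)
H(f, s) = f + 1/(4 + s)
(B(7)*H(N(-4)*(-5), -3))*54 = (√7*((1 + 4*(6*(-5)) + (6*(-5))*(-3))/(4 - 3)))*54 = (√7*((1 + 4*(-30) - 30*(-3))/1))*54 = (√7*(1*(1 - 120 + 90)))*54 = (√7*(1*(-29)))*54 = (√7*(-29))*54 = -29*√7*54 = -1566*√7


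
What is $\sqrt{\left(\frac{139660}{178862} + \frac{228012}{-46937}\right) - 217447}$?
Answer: $\frac{i \sqrt{3831496145525268729096137}}{4197622847} \approx 466.32 i$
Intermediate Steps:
$\sqrt{\left(\frac{139660}{178862} + \frac{228012}{-46937}\right) - 217447} = \sqrt{\left(139660 \cdot \frac{1}{178862} + 228012 \left(- \frac{1}{46937}\right)\right) - 217447} = \sqrt{\left(\frac{69830}{89431} - \frac{228012}{46937}\right) - 217447} = \sqrt{- \frac{17113730462}{4197622847} - 217447} = \sqrt{- \frac{912777608942071}{4197622847}} = \frac{i \sqrt{3831496145525268729096137}}{4197622847}$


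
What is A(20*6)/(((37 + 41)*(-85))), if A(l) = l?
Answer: -4/221 ≈ -0.018100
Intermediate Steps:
A(20*6)/(((37 + 41)*(-85))) = (20*6)/(((37 + 41)*(-85))) = 120/((78*(-85))) = 120/(-6630) = 120*(-1/6630) = -4/221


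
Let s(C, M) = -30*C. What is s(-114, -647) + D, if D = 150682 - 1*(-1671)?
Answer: 155773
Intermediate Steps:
D = 152353 (D = 150682 + 1671 = 152353)
s(-114, -647) + D = -30*(-114) + 152353 = 3420 + 152353 = 155773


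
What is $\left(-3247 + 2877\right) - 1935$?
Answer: $-2305$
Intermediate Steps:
$\left(-3247 + 2877\right) - 1935 = -370 - 1935 = -2305$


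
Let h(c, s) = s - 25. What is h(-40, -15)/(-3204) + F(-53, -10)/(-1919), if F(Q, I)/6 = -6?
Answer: 48026/1537119 ≈ 0.031244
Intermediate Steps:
h(c, s) = -25 + s
F(Q, I) = -36 (F(Q, I) = 6*(-6) = -36)
h(-40, -15)/(-3204) + F(-53, -10)/(-1919) = (-25 - 15)/(-3204) - 36/(-1919) = -40*(-1/3204) - 36*(-1/1919) = 10/801 + 36/1919 = 48026/1537119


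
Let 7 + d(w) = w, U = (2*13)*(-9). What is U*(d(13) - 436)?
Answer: 100620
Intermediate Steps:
U = -234 (U = 26*(-9) = -234)
d(w) = -7 + w
U*(d(13) - 436) = -234*((-7 + 13) - 436) = -234*(6 - 436) = -234*(-430) = 100620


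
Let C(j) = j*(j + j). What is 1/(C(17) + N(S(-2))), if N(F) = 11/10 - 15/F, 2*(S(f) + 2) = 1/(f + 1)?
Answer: 10/5851 ≈ 0.0017091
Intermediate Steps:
S(f) = -2 + 1/(2*(1 + f)) (S(f) = -2 + 1/(2*(f + 1)) = -2 + 1/(2*(1 + f)))
N(F) = 11/10 - 15/F (N(F) = 11*(⅒) - 15/F = 11/10 - 15/F)
C(j) = 2*j² (C(j) = j*(2*j) = 2*j²)
1/(C(17) + N(S(-2))) = 1/(2*17² + (11/10 - 15*2*(1 - 2)/(-3 - 4*(-2)))) = 1/(2*289 + (11/10 - 15*(-2/(-3 + 8)))) = 1/(578 + (11/10 - 15/((½)*(-1)*5))) = 1/(578 + (11/10 - 15/(-5/2))) = 1/(578 + (11/10 - 15*(-⅖))) = 1/(578 + (11/10 + 6)) = 1/(578 + 71/10) = 1/(5851/10) = 10/5851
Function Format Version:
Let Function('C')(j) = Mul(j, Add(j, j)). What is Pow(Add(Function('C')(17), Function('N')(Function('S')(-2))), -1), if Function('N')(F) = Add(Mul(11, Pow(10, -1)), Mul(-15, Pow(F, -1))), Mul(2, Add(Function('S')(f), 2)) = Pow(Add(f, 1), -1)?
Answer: Rational(10, 5851) ≈ 0.0017091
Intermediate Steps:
Function('S')(f) = Add(-2, Mul(Rational(1, 2), Pow(Add(1, f), -1))) (Function('S')(f) = Add(-2, Mul(Rational(1, 2), Pow(Add(f, 1), -1))) = Add(-2, Mul(Rational(1, 2), Pow(Add(1, f), -1))))
Function('N')(F) = Add(Rational(11, 10), Mul(-15, Pow(F, -1))) (Function('N')(F) = Add(Mul(11, Rational(1, 10)), Mul(-15, Pow(F, -1))) = Add(Rational(11, 10), Mul(-15, Pow(F, -1))))
Function('C')(j) = Mul(2, Pow(j, 2)) (Function('C')(j) = Mul(j, Mul(2, j)) = Mul(2, Pow(j, 2)))
Pow(Add(Function('C')(17), Function('N')(Function('S')(-2))), -1) = Pow(Add(Mul(2, Pow(17, 2)), Add(Rational(11, 10), Mul(-15, Pow(Mul(Rational(1, 2), Pow(Add(1, -2), -1), Add(-3, Mul(-4, -2))), -1)))), -1) = Pow(Add(Mul(2, 289), Add(Rational(11, 10), Mul(-15, Pow(Mul(Rational(1, 2), Pow(-1, -1), Add(-3, 8)), -1)))), -1) = Pow(Add(578, Add(Rational(11, 10), Mul(-15, Pow(Mul(Rational(1, 2), -1, 5), -1)))), -1) = Pow(Add(578, Add(Rational(11, 10), Mul(-15, Pow(Rational(-5, 2), -1)))), -1) = Pow(Add(578, Add(Rational(11, 10), Mul(-15, Rational(-2, 5)))), -1) = Pow(Add(578, Add(Rational(11, 10), 6)), -1) = Pow(Add(578, Rational(71, 10)), -1) = Pow(Rational(5851, 10), -1) = Rational(10, 5851)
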